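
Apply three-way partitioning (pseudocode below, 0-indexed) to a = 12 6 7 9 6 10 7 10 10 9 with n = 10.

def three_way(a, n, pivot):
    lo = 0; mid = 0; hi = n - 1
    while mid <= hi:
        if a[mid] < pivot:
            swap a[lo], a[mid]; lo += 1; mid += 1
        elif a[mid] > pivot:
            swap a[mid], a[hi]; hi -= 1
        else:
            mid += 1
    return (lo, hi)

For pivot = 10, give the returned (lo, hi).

(6, 8)

lo=0 mid=0 hi=9
12>10: swap(0,9), hi=8 ⇒ 9 6 7 9 6 10 7 10 10 12
9<10: swap(0,0), lo=1 mid=1 ⇒ 9 6 7 9 6 10 7 10 10 12
6<10: swap(1,1), lo=2 mid=2 ⇒ 9 6 7 9 6 10 7 10 10 12
7<10: swap(2,2), lo=3 mid=3 ⇒ 9 6 7 9 6 10 7 10 10 12
9<10: swap(3,3), lo=4 mid=4 ⇒ 9 6 7 9 6 10 7 10 10 12
6<10: swap(4,4), lo=5 mid=5 ⇒ 9 6 7 9 6 10 7 10 10 12
10=10: mid=6
7<10: swap(5,6), lo=6 mid=7 ⇒ 9 6 7 9 6 7 10 10 10 12
10=10: mid=8
10=10: mid=9
done. lo=6 hi=8; a=9 6 7 9 6 7 10 10 10 12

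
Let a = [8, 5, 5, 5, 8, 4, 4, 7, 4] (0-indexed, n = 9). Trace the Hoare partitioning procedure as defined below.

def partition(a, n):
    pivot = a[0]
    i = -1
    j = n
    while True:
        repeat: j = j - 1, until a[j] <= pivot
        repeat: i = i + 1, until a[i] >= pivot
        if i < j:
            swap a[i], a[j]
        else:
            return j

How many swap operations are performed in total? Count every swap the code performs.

2

pivot = a[0] = 8; i = -1, j = 9
j→8 (a[8]=4≤8), i→0 (a[0]=8≥8); i<j, swap → [4, 5, 5, 5, 8, 4, 4, 7, 8]
j→7 (a[7]=7≤8), i→4 (a[4]=8≥8); i<j, swap → [4, 5, 5, 5, 7, 4, 4, 8, 8]
j→6, i→7; i≥j, return j=6. a = [4, 5, 5, 5, 7, 4, 4, 8, 8]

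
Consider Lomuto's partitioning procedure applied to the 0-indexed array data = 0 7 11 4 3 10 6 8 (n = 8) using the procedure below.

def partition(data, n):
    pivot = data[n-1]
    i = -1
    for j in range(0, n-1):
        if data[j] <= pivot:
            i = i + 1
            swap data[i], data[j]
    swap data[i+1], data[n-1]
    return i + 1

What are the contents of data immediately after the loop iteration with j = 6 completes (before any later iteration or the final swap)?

pivot = data[7] = 8; i = -1
j=0: data[0]=0 ≤ 8 → i=0, swap data[0],data[0] (no change) → 0 7 11 4 3 10 6 8
j=1: data[1]=7 ≤ 8 → i=1, swap data[1],data[1] (no change) → 0 7 11 4 3 10 6 8
j=2: data[2]=11 > 8 → no swap
j=3: data[3]=4 ≤ 8 → i=2, swap data[2],data[3] → 0 7 4 11 3 10 6 8
j=4: data[4]=3 ≤ 8 → i=3, swap data[3],data[4] → 0 7 4 3 11 10 6 8
j=5: data[5]=10 > 8 → no swap
j=6: data[6]=6 ≤ 8 → i=4, swap data[4],data[6] → 0 7 4 3 6 10 11 8
(after j=6) data = 0 7 4 3 6 10 11 8

0 7 4 3 6 10 11 8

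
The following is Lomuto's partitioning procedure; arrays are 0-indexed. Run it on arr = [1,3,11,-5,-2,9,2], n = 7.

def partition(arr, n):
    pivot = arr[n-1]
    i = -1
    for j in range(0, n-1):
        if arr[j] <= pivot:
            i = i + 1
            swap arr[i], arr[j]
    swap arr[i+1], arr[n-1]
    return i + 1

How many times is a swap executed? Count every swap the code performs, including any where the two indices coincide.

4

pivot=2, i=-1
j=0: 1≤2, i=0, swap(0,0) ⇒ [1,3,11,-5,-2,9,2]
j=1: 3>2, skip
j=2: 11>2, skip
j=3: -5≤2, i=1, swap(1,3) ⇒ [1,-5,11,3,-2,9,2]
j=4: -2≤2, i=2, swap(2,4) ⇒ [1,-5,-2,3,11,9,2]
j=5: 9>2, skip
swap(3,6) ⇒ [1,-5,-2,2,11,9,3]; return 3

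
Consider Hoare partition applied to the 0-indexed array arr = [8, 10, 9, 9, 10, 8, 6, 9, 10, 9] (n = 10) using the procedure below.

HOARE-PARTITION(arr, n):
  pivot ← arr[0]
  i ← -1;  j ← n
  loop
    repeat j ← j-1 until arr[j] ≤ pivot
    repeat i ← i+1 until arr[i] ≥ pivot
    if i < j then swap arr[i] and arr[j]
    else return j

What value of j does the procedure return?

pivot = arr[0] = 8; i = -1, j = 10
j→6 (arr[6]=6≤8), i→0 (arr[0]=8≥8); i<j, swap → [6, 10, 9, 9, 10, 8, 8, 9, 10, 9]
j→5 (arr[5]=8≤8), i→1 (arr[1]=10≥8); i<j, swap → [6, 8, 9, 9, 10, 10, 8, 9, 10, 9]
j→1, i→2; i≥j, return j=1. arr = [6, 8, 9, 9, 10, 10, 8, 9, 10, 9]

1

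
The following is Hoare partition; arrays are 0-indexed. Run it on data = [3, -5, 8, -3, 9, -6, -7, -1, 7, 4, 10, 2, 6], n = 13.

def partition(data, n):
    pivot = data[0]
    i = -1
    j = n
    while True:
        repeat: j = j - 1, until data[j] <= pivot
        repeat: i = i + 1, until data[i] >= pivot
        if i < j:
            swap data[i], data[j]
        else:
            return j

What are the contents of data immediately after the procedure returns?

pivot=3
j stops at 11 (2), i stops at 0 (3); swap ⇒ [2, -5, 8, -3, 9, -6, -7, -1, 7, 4, 10, 3, 6]
j stops at 7 (-1), i stops at 2 (8); swap ⇒ [2, -5, -1, -3, 9, -6, -7, 8, 7, 4, 10, 3, 6]
j stops at 6 (-7), i stops at 4 (9); swap ⇒ [2, -5, -1, -3, -7, -6, 9, 8, 7, 4, 10, 3, 6]
j stops at 5, i stops at 6; i≥j ⇒ return 5. data=[2, -5, -1, -3, -7, -6, 9, 8, 7, 4, 10, 3, 6]

[2, -5, -1, -3, -7, -6, 9, 8, 7, 4, 10, 3, 6]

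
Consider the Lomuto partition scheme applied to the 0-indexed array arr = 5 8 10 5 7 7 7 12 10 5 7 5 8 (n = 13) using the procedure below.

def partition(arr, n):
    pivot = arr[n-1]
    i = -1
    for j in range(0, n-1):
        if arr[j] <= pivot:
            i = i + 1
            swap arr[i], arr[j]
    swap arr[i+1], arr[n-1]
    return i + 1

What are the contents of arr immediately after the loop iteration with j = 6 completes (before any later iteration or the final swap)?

5 8 5 7 7 7 10 12 10 5 7 5 8

pivot=8, i=-1
j=0: 5≤8, i=0, swap(0,0) ⇒ 5 8 10 5 7 7 7 12 10 5 7 5 8
j=1: 8≤8, i=1, swap(1,1) ⇒ 5 8 10 5 7 7 7 12 10 5 7 5 8
j=2: 10>8, skip
j=3: 5≤8, i=2, swap(2,3) ⇒ 5 8 5 10 7 7 7 12 10 5 7 5 8
j=4: 7≤8, i=3, swap(3,4) ⇒ 5 8 5 7 10 7 7 12 10 5 7 5 8
j=5: 7≤8, i=4, swap(4,5) ⇒ 5 8 5 7 7 10 7 12 10 5 7 5 8
j=6: 7≤8, i=5, swap(5,6) ⇒ 5 8 5 7 7 7 10 12 10 5 7 5 8
(after j=6) arr = 5 8 5 7 7 7 10 12 10 5 7 5 8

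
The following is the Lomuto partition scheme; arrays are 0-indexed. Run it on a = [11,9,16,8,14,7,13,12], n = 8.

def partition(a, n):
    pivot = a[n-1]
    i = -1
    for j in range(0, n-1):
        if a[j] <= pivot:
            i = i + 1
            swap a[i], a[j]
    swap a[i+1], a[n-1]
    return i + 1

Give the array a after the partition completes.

[11,9,8,7,12,16,13,14]

pivot=12, i=-1
j=0: 11≤12, i=0, swap(0,0) ⇒ [11,9,16,8,14,7,13,12]
j=1: 9≤12, i=1, swap(1,1) ⇒ [11,9,16,8,14,7,13,12]
j=2: 16>12, skip
j=3: 8≤12, i=2, swap(2,3) ⇒ [11,9,8,16,14,7,13,12]
j=4: 14>12, skip
j=5: 7≤12, i=3, swap(3,5) ⇒ [11,9,8,7,14,16,13,12]
j=6: 13>12, skip
swap(4,7) ⇒ [11,9,8,7,12,16,13,14]; return 4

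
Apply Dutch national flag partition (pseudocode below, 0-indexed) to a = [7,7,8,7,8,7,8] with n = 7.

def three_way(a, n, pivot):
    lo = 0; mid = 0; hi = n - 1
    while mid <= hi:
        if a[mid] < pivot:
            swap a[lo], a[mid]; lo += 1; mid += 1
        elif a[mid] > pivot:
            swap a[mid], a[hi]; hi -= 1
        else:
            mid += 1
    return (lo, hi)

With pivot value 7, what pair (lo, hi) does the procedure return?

pivot = 7; lo=0, mid=0, hi=6
a[mid]=7=7: mid=1
a[mid]=7=7: mid=2
a[mid]=8>7: swap a[2],a[6]; hi=5 → [7,7,8,7,8,7,8]
a[mid]=8>7: swap a[2],a[5]; hi=4 → [7,7,7,7,8,8,8]
a[mid]=7=7: mid=3
a[mid]=7=7: mid=4
a[mid]=8>7: swap a[4],a[4]; hi=3 → [7,7,7,7,8,8,8]
end: lo=0, hi=3; a = [7,7,7,7,8,8,8]

(0, 3)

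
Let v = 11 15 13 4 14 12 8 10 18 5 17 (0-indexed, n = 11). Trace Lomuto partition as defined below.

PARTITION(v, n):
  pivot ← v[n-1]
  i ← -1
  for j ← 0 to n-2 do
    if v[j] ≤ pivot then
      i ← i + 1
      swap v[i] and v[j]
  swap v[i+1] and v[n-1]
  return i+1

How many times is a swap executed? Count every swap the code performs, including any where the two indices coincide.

pivot = v[10] = 17; i = -1
j=0: v[0]=11 ≤ 17 → i=0, swap v[0],v[0] (no change) → 11 15 13 4 14 12 8 10 18 5 17
j=1: v[1]=15 ≤ 17 → i=1, swap v[1],v[1] (no change) → 11 15 13 4 14 12 8 10 18 5 17
j=2: v[2]=13 ≤ 17 → i=2, swap v[2],v[2] (no change) → 11 15 13 4 14 12 8 10 18 5 17
j=3: v[3]=4 ≤ 17 → i=3, swap v[3],v[3] (no change) → 11 15 13 4 14 12 8 10 18 5 17
j=4: v[4]=14 ≤ 17 → i=4, swap v[4],v[4] (no change) → 11 15 13 4 14 12 8 10 18 5 17
j=5: v[5]=12 ≤ 17 → i=5, swap v[5],v[5] (no change) → 11 15 13 4 14 12 8 10 18 5 17
j=6: v[6]=8 ≤ 17 → i=6, swap v[6],v[6] (no change) → 11 15 13 4 14 12 8 10 18 5 17
j=7: v[7]=10 ≤ 17 → i=7, swap v[7],v[7] (no change) → 11 15 13 4 14 12 8 10 18 5 17
j=8: v[8]=18 > 17 → no swap
j=9: v[9]=5 ≤ 17 → i=8, swap v[8],v[9] → 11 15 13 4 14 12 8 10 5 18 17
final swap v[9],v[10] → 11 15 13 4 14 12 8 10 5 17 18; return 9

10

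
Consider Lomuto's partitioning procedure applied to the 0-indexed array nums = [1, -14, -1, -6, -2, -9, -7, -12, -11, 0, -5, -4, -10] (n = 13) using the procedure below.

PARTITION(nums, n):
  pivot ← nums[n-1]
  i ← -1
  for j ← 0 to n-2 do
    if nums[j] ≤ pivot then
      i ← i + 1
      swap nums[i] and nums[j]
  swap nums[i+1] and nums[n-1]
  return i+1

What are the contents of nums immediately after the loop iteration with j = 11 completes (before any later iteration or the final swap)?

pivot = nums[12] = -10; i = -1
j=0: nums[0]=1 > -10 → no swap
j=1: nums[1]=-14 ≤ -10 → i=0, swap nums[0],nums[1] → [-14, 1, -1, -6, -2, -9, -7, -12, -11, 0, -5, -4, -10]
j=2: nums[2]=-1 > -10 → no swap
j=3: nums[3]=-6 > -10 → no swap
j=4: nums[4]=-2 > -10 → no swap
j=5: nums[5]=-9 > -10 → no swap
j=6: nums[6]=-7 > -10 → no swap
j=7: nums[7]=-12 ≤ -10 → i=1, swap nums[1],nums[7] → [-14, -12, -1, -6, -2, -9, -7, 1, -11, 0, -5, -4, -10]
j=8: nums[8]=-11 ≤ -10 → i=2, swap nums[2],nums[8] → [-14, -12, -11, -6, -2, -9, -7, 1, -1, 0, -5, -4, -10]
j=9: nums[9]=0 > -10 → no swap
j=10: nums[10]=-5 > -10 → no swap
j=11: nums[11]=-4 > -10 → no swap
(after j=11) nums = [-14, -12, -11, -6, -2, -9, -7, 1, -1, 0, -5, -4, -10]

[-14, -12, -11, -6, -2, -9, -7, 1, -1, 0, -5, -4, -10]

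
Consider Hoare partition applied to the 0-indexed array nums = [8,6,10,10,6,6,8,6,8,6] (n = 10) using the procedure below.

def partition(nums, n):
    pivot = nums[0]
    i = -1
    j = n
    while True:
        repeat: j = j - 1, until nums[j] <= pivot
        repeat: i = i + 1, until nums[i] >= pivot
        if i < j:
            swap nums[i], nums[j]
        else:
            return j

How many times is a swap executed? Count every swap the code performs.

3

pivot = nums[0] = 8; i = -1, j = 10
j→9 (nums[9]=6≤8), i→0 (nums[0]=8≥8); i<j, swap → [6,6,10,10,6,6,8,6,8,8]
j→8 (nums[8]=8≤8), i→2 (nums[2]=10≥8); i<j, swap → [6,6,8,10,6,6,8,6,10,8]
j→7 (nums[7]=6≤8), i→3 (nums[3]=10≥8); i<j, swap → [6,6,8,6,6,6,8,10,10,8]
j→6, i→6; i≥j, return j=6. nums = [6,6,8,6,6,6,8,10,10,8]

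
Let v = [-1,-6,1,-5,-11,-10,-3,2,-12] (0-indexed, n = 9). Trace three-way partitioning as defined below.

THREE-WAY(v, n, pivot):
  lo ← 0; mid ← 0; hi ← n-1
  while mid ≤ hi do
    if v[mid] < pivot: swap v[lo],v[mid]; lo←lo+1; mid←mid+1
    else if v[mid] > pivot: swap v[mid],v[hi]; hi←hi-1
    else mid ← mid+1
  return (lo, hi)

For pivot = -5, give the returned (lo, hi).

(4, 4)

pivot = -5; lo=0, mid=0, hi=8
v[mid]=-1>-5: swap v[0],v[8]; hi=7 → [-12,-6,1,-5,-11,-10,-3,2,-1]
v[mid]=-12<-5: swap v[0],v[0]; lo=1,mid=1 → [-12,-6,1,-5,-11,-10,-3,2,-1]
v[mid]=-6<-5: swap v[1],v[1]; lo=2,mid=2 → [-12,-6,1,-5,-11,-10,-3,2,-1]
v[mid]=1>-5: swap v[2],v[7]; hi=6 → [-12,-6,2,-5,-11,-10,-3,1,-1]
v[mid]=2>-5: swap v[2],v[6]; hi=5 → [-12,-6,-3,-5,-11,-10,2,1,-1]
v[mid]=-3>-5: swap v[2],v[5]; hi=4 → [-12,-6,-10,-5,-11,-3,2,1,-1]
v[mid]=-10<-5: swap v[2],v[2]; lo=3,mid=3 → [-12,-6,-10,-5,-11,-3,2,1,-1]
v[mid]=-5=-5: mid=4
v[mid]=-11<-5: swap v[3],v[4]; lo=4,mid=5 → [-12,-6,-10,-11,-5,-3,2,1,-1]
end: lo=4, hi=4; v = [-12,-6,-10,-11,-5,-3,2,1,-1]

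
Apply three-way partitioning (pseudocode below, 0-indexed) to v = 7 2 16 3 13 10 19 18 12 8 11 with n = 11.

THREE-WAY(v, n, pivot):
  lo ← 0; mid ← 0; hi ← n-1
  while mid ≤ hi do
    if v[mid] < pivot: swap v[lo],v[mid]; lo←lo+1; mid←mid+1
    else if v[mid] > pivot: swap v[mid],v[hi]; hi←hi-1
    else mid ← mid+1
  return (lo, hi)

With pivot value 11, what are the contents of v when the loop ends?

pivot = 11; lo=0, mid=0, hi=10
v[mid]=7<11: swap v[0],v[0]; lo=1,mid=1 → 7 2 16 3 13 10 19 18 12 8 11
v[mid]=2<11: swap v[1],v[1]; lo=2,mid=2 → 7 2 16 3 13 10 19 18 12 8 11
v[mid]=16>11: swap v[2],v[10]; hi=9 → 7 2 11 3 13 10 19 18 12 8 16
v[mid]=11=11: mid=3
v[mid]=3<11: swap v[2],v[3]; lo=3,mid=4 → 7 2 3 11 13 10 19 18 12 8 16
v[mid]=13>11: swap v[4],v[9]; hi=8 → 7 2 3 11 8 10 19 18 12 13 16
v[mid]=8<11: swap v[3],v[4]; lo=4,mid=5 → 7 2 3 8 11 10 19 18 12 13 16
v[mid]=10<11: swap v[4],v[5]; lo=5,mid=6 → 7 2 3 8 10 11 19 18 12 13 16
v[mid]=19>11: swap v[6],v[8]; hi=7 → 7 2 3 8 10 11 12 18 19 13 16
v[mid]=12>11: swap v[6],v[7]; hi=6 → 7 2 3 8 10 11 18 12 19 13 16
v[mid]=18>11: swap v[6],v[6]; hi=5 → 7 2 3 8 10 11 18 12 19 13 16
end: lo=5, hi=5; v = 7 2 3 8 10 11 18 12 19 13 16

7 2 3 8 10 11 18 12 19 13 16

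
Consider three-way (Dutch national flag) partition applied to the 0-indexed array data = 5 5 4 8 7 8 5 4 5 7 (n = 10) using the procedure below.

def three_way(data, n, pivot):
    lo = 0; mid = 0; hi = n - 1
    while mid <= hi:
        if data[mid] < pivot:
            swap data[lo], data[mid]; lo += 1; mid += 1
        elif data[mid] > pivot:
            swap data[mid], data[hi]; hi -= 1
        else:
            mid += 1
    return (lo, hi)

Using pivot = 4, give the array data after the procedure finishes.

4 4 8 7 8 5 5 5 7 5

pivot = 4; lo=0, mid=0, hi=9
data[mid]=5>4: swap data[0],data[9]; hi=8 → 7 5 4 8 7 8 5 4 5 5
data[mid]=7>4: swap data[0],data[8]; hi=7 → 5 5 4 8 7 8 5 4 7 5
data[mid]=5>4: swap data[0],data[7]; hi=6 → 4 5 4 8 7 8 5 5 7 5
data[mid]=4=4: mid=1
data[mid]=5>4: swap data[1],data[6]; hi=5 → 4 5 4 8 7 8 5 5 7 5
data[mid]=5>4: swap data[1],data[5]; hi=4 → 4 8 4 8 7 5 5 5 7 5
data[mid]=8>4: swap data[1],data[4]; hi=3 → 4 7 4 8 8 5 5 5 7 5
data[mid]=7>4: swap data[1],data[3]; hi=2 → 4 8 4 7 8 5 5 5 7 5
data[mid]=8>4: swap data[1],data[2]; hi=1 → 4 4 8 7 8 5 5 5 7 5
data[mid]=4=4: mid=2
end: lo=0, hi=1; data = 4 4 8 7 8 5 5 5 7 5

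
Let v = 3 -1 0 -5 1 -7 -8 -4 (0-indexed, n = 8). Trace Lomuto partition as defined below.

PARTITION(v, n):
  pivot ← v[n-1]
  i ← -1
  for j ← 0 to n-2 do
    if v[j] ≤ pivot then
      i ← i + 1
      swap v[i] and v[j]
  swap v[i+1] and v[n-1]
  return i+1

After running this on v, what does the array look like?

pivot = v[7] = -4; i = -1
j=0: v[0]=3 > -4 → no swap
j=1: v[1]=-1 > -4 → no swap
j=2: v[2]=0 > -4 → no swap
j=3: v[3]=-5 ≤ -4 → i=0, swap v[0],v[3] → -5 -1 0 3 1 -7 -8 -4
j=4: v[4]=1 > -4 → no swap
j=5: v[5]=-7 ≤ -4 → i=1, swap v[1],v[5] → -5 -7 0 3 1 -1 -8 -4
j=6: v[6]=-8 ≤ -4 → i=2, swap v[2],v[6] → -5 -7 -8 3 1 -1 0 -4
final swap v[3],v[7] → -5 -7 -8 -4 1 -1 0 3; return 3

-5 -7 -8 -4 1 -1 0 3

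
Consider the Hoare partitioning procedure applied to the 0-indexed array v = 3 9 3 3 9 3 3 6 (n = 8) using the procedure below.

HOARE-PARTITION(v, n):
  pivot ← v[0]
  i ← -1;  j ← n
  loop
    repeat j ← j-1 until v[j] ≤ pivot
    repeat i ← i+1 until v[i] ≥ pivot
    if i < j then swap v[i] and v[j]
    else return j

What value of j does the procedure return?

pivot = v[0] = 3; i = -1, j = 8
j→6 (v[6]=3≤3), i→0 (v[0]=3≥3); i<j, swap → 3 9 3 3 9 3 3 6
j→5 (v[5]=3≤3), i→1 (v[1]=9≥3); i<j, swap → 3 3 3 3 9 9 3 6
j→3 (v[3]=3≤3), i→2 (v[2]=3≥3); i<j, swap → 3 3 3 3 9 9 3 6
j→2, i→3; i≥j, return j=2. v = 3 3 3 3 9 9 3 6

2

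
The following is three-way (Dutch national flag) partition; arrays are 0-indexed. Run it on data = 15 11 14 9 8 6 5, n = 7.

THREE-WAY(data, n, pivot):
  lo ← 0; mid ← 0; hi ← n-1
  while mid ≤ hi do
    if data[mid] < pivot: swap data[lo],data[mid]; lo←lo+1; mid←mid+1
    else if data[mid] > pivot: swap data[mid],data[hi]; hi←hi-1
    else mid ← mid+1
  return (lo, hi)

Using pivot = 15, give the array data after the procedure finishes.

11 14 9 8 6 5 15

pivot = 15; lo=0, mid=0, hi=6
data[mid]=15=15: mid=1
data[mid]=11<15: swap data[0],data[1]; lo=1,mid=2 → 11 15 14 9 8 6 5
data[mid]=14<15: swap data[1],data[2]; lo=2,mid=3 → 11 14 15 9 8 6 5
data[mid]=9<15: swap data[2],data[3]; lo=3,mid=4 → 11 14 9 15 8 6 5
data[mid]=8<15: swap data[3],data[4]; lo=4,mid=5 → 11 14 9 8 15 6 5
data[mid]=6<15: swap data[4],data[5]; lo=5,mid=6 → 11 14 9 8 6 15 5
data[mid]=5<15: swap data[5],data[6]; lo=6,mid=7 → 11 14 9 8 6 5 15
end: lo=6, hi=6; data = 11 14 9 8 6 5 15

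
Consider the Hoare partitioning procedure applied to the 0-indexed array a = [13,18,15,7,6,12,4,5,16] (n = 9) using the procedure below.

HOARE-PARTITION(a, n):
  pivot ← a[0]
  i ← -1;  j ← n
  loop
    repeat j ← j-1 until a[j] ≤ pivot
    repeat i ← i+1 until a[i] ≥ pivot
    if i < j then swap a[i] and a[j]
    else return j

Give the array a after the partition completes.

[5,4,12,7,6,15,18,13,16]

pivot = a[0] = 13; i = -1, j = 9
j→7 (a[7]=5≤13), i→0 (a[0]=13≥13); i<j, swap → [5,18,15,7,6,12,4,13,16]
j→6 (a[6]=4≤13), i→1 (a[1]=18≥13); i<j, swap → [5,4,15,7,6,12,18,13,16]
j→5 (a[5]=12≤13), i→2 (a[2]=15≥13); i<j, swap → [5,4,12,7,6,15,18,13,16]
j→4, i→5; i≥j, return j=4. a = [5,4,12,7,6,15,18,13,16]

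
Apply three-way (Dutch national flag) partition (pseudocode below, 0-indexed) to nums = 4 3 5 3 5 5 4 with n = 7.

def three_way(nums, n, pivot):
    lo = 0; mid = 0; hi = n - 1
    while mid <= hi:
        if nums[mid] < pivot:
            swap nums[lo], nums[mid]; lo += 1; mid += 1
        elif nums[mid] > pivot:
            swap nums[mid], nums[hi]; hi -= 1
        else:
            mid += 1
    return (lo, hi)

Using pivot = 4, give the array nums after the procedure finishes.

lo=0 mid=0 hi=6
4=4: mid=1
3<4: swap(0,1), lo=1 mid=2 ⇒ 3 4 5 3 5 5 4
5>4: swap(2,6), hi=5 ⇒ 3 4 4 3 5 5 5
4=4: mid=3
3<4: swap(1,3), lo=2 mid=4 ⇒ 3 3 4 4 5 5 5
5>4: swap(4,5), hi=4 ⇒ 3 3 4 4 5 5 5
5>4: swap(4,4), hi=3 ⇒ 3 3 4 4 5 5 5
done. lo=2 hi=3; nums=3 3 4 4 5 5 5

3 3 4 4 5 5 5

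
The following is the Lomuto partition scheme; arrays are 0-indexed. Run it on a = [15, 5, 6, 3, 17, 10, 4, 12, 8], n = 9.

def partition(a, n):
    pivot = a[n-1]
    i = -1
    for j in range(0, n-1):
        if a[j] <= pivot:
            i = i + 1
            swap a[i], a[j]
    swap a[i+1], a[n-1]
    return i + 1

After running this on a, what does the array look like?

pivot = a[8] = 8; i = -1
j=0: a[0]=15 > 8 → no swap
j=1: a[1]=5 ≤ 8 → i=0, swap a[0],a[1] → [5, 15, 6, 3, 17, 10, 4, 12, 8]
j=2: a[2]=6 ≤ 8 → i=1, swap a[1],a[2] → [5, 6, 15, 3, 17, 10, 4, 12, 8]
j=3: a[3]=3 ≤ 8 → i=2, swap a[2],a[3] → [5, 6, 3, 15, 17, 10, 4, 12, 8]
j=4: a[4]=17 > 8 → no swap
j=5: a[5]=10 > 8 → no swap
j=6: a[6]=4 ≤ 8 → i=3, swap a[3],a[6] → [5, 6, 3, 4, 17, 10, 15, 12, 8]
j=7: a[7]=12 > 8 → no swap
final swap a[4],a[8] → [5, 6, 3, 4, 8, 10, 15, 12, 17]; return 4

[5, 6, 3, 4, 8, 10, 15, 12, 17]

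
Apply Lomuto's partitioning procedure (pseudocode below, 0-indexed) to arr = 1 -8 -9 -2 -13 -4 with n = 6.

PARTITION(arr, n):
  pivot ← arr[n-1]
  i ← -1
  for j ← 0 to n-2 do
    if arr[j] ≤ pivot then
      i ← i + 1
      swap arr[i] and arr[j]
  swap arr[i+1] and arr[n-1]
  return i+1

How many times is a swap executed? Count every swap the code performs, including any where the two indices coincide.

pivot=-4, i=-1
j=0: 1>-4, skip
j=1: -8≤-4, i=0, swap(0,1) ⇒ -8 1 -9 -2 -13 -4
j=2: -9≤-4, i=1, swap(1,2) ⇒ -8 -9 1 -2 -13 -4
j=3: -2>-4, skip
j=4: -13≤-4, i=2, swap(2,4) ⇒ -8 -9 -13 -2 1 -4
swap(3,5) ⇒ -8 -9 -13 -4 1 -2; return 3

4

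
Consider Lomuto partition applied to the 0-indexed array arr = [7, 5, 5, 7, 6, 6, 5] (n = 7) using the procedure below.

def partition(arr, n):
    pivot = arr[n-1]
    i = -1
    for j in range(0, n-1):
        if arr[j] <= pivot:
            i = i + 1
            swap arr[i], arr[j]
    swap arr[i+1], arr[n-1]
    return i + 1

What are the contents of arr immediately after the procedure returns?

pivot=5, i=-1
j=0: 7>5, skip
j=1: 5≤5, i=0, swap(0,1) ⇒ [5, 7, 5, 7, 6, 6, 5]
j=2: 5≤5, i=1, swap(1,2) ⇒ [5, 5, 7, 7, 6, 6, 5]
j=3: 7>5, skip
j=4: 6>5, skip
j=5: 6>5, skip
swap(2,6) ⇒ [5, 5, 5, 7, 6, 6, 7]; return 2

[5, 5, 5, 7, 6, 6, 7]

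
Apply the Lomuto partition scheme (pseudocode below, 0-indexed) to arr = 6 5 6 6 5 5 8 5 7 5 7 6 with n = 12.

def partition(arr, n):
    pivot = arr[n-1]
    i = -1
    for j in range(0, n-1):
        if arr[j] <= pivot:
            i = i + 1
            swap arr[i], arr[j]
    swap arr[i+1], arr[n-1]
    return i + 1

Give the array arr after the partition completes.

6 5 6 6 5 5 5 5 6 8 7 7

pivot=6, i=-1
j=0: 6≤6, i=0, swap(0,0) ⇒ 6 5 6 6 5 5 8 5 7 5 7 6
j=1: 5≤6, i=1, swap(1,1) ⇒ 6 5 6 6 5 5 8 5 7 5 7 6
j=2: 6≤6, i=2, swap(2,2) ⇒ 6 5 6 6 5 5 8 5 7 5 7 6
j=3: 6≤6, i=3, swap(3,3) ⇒ 6 5 6 6 5 5 8 5 7 5 7 6
j=4: 5≤6, i=4, swap(4,4) ⇒ 6 5 6 6 5 5 8 5 7 5 7 6
j=5: 5≤6, i=5, swap(5,5) ⇒ 6 5 6 6 5 5 8 5 7 5 7 6
j=6: 8>6, skip
j=7: 5≤6, i=6, swap(6,7) ⇒ 6 5 6 6 5 5 5 8 7 5 7 6
j=8: 7>6, skip
j=9: 5≤6, i=7, swap(7,9) ⇒ 6 5 6 6 5 5 5 5 7 8 7 6
j=10: 7>6, skip
swap(8,11) ⇒ 6 5 6 6 5 5 5 5 6 8 7 7; return 8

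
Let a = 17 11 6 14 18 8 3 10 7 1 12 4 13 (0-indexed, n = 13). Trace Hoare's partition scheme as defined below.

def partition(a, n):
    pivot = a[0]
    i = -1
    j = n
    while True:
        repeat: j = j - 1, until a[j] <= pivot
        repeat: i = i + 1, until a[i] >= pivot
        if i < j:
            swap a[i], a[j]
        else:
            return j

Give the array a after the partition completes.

13 11 6 14 4 8 3 10 7 1 12 18 17

pivot = a[0] = 17; i = -1, j = 13
j→12 (a[12]=13≤17), i→0 (a[0]=17≥17); i<j, swap → 13 11 6 14 18 8 3 10 7 1 12 4 17
j→11 (a[11]=4≤17), i→4 (a[4]=18≥17); i<j, swap → 13 11 6 14 4 8 3 10 7 1 12 18 17
j→10, i→11; i≥j, return j=10. a = 13 11 6 14 4 8 3 10 7 1 12 18 17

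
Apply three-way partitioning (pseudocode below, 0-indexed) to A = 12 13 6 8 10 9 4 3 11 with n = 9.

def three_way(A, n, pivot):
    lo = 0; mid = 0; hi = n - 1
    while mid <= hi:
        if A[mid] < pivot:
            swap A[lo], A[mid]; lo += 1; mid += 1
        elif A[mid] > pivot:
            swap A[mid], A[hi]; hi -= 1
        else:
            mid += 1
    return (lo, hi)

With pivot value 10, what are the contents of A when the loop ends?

lo=0 mid=0 hi=8
12>10: swap(0,8), hi=7 ⇒ 11 13 6 8 10 9 4 3 12
11>10: swap(0,7), hi=6 ⇒ 3 13 6 8 10 9 4 11 12
3<10: swap(0,0), lo=1 mid=1 ⇒ 3 13 6 8 10 9 4 11 12
13>10: swap(1,6), hi=5 ⇒ 3 4 6 8 10 9 13 11 12
4<10: swap(1,1), lo=2 mid=2 ⇒ 3 4 6 8 10 9 13 11 12
6<10: swap(2,2), lo=3 mid=3 ⇒ 3 4 6 8 10 9 13 11 12
8<10: swap(3,3), lo=4 mid=4 ⇒ 3 4 6 8 10 9 13 11 12
10=10: mid=5
9<10: swap(4,5), lo=5 mid=6 ⇒ 3 4 6 8 9 10 13 11 12
done. lo=5 hi=5; A=3 4 6 8 9 10 13 11 12

3 4 6 8 9 10 13 11 12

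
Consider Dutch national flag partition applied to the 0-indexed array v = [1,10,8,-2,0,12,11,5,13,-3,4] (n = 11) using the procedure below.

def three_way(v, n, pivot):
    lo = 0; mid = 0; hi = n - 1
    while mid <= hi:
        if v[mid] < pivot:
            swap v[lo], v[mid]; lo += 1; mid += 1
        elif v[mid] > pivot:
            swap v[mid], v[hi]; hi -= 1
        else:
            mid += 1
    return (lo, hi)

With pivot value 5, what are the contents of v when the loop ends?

pivot = 5; lo=0, mid=0, hi=10
v[mid]=1<5: swap v[0],v[0]; lo=1,mid=1 → [1,10,8,-2,0,12,11,5,13,-3,4]
v[mid]=10>5: swap v[1],v[10]; hi=9 → [1,4,8,-2,0,12,11,5,13,-3,10]
v[mid]=4<5: swap v[1],v[1]; lo=2,mid=2 → [1,4,8,-2,0,12,11,5,13,-3,10]
v[mid]=8>5: swap v[2],v[9]; hi=8 → [1,4,-3,-2,0,12,11,5,13,8,10]
v[mid]=-3<5: swap v[2],v[2]; lo=3,mid=3 → [1,4,-3,-2,0,12,11,5,13,8,10]
v[mid]=-2<5: swap v[3],v[3]; lo=4,mid=4 → [1,4,-3,-2,0,12,11,5,13,8,10]
v[mid]=0<5: swap v[4],v[4]; lo=5,mid=5 → [1,4,-3,-2,0,12,11,5,13,8,10]
v[mid]=12>5: swap v[5],v[8]; hi=7 → [1,4,-3,-2,0,13,11,5,12,8,10]
v[mid]=13>5: swap v[5],v[7]; hi=6 → [1,4,-3,-2,0,5,11,13,12,8,10]
v[mid]=5=5: mid=6
v[mid]=11>5: swap v[6],v[6]; hi=5 → [1,4,-3,-2,0,5,11,13,12,8,10]
end: lo=5, hi=5; v = [1,4,-3,-2,0,5,11,13,12,8,10]

[1,4,-3,-2,0,5,11,13,12,8,10]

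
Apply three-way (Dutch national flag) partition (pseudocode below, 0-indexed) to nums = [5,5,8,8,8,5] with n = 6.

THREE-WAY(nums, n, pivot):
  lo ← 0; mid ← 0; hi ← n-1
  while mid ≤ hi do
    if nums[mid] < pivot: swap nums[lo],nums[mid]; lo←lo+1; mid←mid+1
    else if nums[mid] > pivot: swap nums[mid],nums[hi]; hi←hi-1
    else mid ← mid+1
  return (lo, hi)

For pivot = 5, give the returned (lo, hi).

(0, 2)

lo=0 mid=0 hi=5
5=5: mid=1
5=5: mid=2
8>5: swap(2,5), hi=4 ⇒ [5,5,5,8,8,8]
5=5: mid=3
8>5: swap(3,4), hi=3 ⇒ [5,5,5,8,8,8]
8>5: swap(3,3), hi=2 ⇒ [5,5,5,8,8,8]
done. lo=0 hi=2; nums=[5,5,5,8,8,8]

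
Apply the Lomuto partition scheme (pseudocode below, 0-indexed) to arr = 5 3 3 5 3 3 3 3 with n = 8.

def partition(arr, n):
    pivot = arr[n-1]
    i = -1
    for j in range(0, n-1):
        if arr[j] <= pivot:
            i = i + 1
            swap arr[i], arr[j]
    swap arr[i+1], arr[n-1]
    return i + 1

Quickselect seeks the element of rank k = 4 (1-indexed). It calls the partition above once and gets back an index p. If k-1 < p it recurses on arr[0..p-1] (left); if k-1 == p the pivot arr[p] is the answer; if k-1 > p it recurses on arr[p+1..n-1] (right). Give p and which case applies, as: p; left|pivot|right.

pivot = arr[7] = 3; i = -1
j=0: arr[0]=5 > 3 → no swap
j=1: arr[1]=3 ≤ 3 → i=0, swap arr[0],arr[1] → 3 5 3 5 3 3 3 3
j=2: arr[2]=3 ≤ 3 → i=1, swap arr[1],arr[2] → 3 3 5 5 3 3 3 3
j=3: arr[3]=5 > 3 → no swap
j=4: arr[4]=3 ≤ 3 → i=2, swap arr[2],arr[4] → 3 3 3 5 5 3 3 3
j=5: arr[5]=3 ≤ 3 → i=3, swap arr[3],arr[5] → 3 3 3 3 5 5 3 3
j=6: arr[6]=3 ≤ 3 → i=4, swap arr[4],arr[6] → 3 3 3 3 3 5 5 3
final swap arr[5],arr[7] → 3 3 3 3 3 3 5 5; return 5
p = 5; k-1 = 3 < 5 ⇒ left

5; left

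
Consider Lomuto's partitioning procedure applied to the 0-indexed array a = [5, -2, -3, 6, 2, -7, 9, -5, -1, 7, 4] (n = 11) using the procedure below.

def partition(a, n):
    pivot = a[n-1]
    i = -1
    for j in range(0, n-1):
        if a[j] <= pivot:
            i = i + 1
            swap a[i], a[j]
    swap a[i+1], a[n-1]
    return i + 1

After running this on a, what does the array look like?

pivot = a[10] = 4; i = -1
j=0: a[0]=5 > 4 → no swap
j=1: a[1]=-2 ≤ 4 → i=0, swap a[0],a[1] → [-2, 5, -3, 6, 2, -7, 9, -5, -1, 7, 4]
j=2: a[2]=-3 ≤ 4 → i=1, swap a[1],a[2] → [-2, -3, 5, 6, 2, -7, 9, -5, -1, 7, 4]
j=3: a[3]=6 > 4 → no swap
j=4: a[4]=2 ≤ 4 → i=2, swap a[2],a[4] → [-2, -3, 2, 6, 5, -7, 9, -5, -1, 7, 4]
j=5: a[5]=-7 ≤ 4 → i=3, swap a[3],a[5] → [-2, -3, 2, -7, 5, 6, 9, -5, -1, 7, 4]
j=6: a[6]=9 > 4 → no swap
j=7: a[7]=-5 ≤ 4 → i=4, swap a[4],a[7] → [-2, -3, 2, -7, -5, 6, 9, 5, -1, 7, 4]
j=8: a[8]=-1 ≤ 4 → i=5, swap a[5],a[8] → [-2, -3, 2, -7, -5, -1, 9, 5, 6, 7, 4]
j=9: a[9]=7 > 4 → no swap
final swap a[6],a[10] → [-2, -3, 2, -7, -5, -1, 4, 5, 6, 7, 9]; return 6

[-2, -3, 2, -7, -5, -1, 4, 5, 6, 7, 9]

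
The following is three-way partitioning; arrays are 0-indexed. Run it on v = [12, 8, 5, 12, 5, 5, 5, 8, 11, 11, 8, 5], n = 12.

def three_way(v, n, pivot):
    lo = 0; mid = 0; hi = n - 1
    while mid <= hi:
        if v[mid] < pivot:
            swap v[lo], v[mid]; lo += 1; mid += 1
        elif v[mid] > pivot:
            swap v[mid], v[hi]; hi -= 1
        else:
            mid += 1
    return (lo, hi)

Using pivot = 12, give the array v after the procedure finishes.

[8, 5, 5, 5, 5, 8, 11, 11, 8, 5, 12, 12]

pivot = 12; lo=0, mid=0, hi=11
v[mid]=12=12: mid=1
v[mid]=8<12: swap v[0],v[1]; lo=1,mid=2 → [8, 12, 5, 12, 5, 5, 5, 8, 11, 11, 8, 5]
v[mid]=5<12: swap v[1],v[2]; lo=2,mid=3 → [8, 5, 12, 12, 5, 5, 5, 8, 11, 11, 8, 5]
v[mid]=12=12: mid=4
v[mid]=5<12: swap v[2],v[4]; lo=3,mid=5 → [8, 5, 5, 12, 12, 5, 5, 8, 11, 11, 8, 5]
v[mid]=5<12: swap v[3],v[5]; lo=4,mid=6 → [8, 5, 5, 5, 12, 12, 5, 8, 11, 11, 8, 5]
v[mid]=5<12: swap v[4],v[6]; lo=5,mid=7 → [8, 5, 5, 5, 5, 12, 12, 8, 11, 11, 8, 5]
v[mid]=8<12: swap v[5],v[7]; lo=6,mid=8 → [8, 5, 5, 5, 5, 8, 12, 12, 11, 11, 8, 5]
v[mid]=11<12: swap v[6],v[8]; lo=7,mid=9 → [8, 5, 5, 5, 5, 8, 11, 12, 12, 11, 8, 5]
v[mid]=11<12: swap v[7],v[9]; lo=8,mid=10 → [8, 5, 5, 5, 5, 8, 11, 11, 12, 12, 8, 5]
v[mid]=8<12: swap v[8],v[10]; lo=9,mid=11 → [8, 5, 5, 5, 5, 8, 11, 11, 8, 12, 12, 5]
v[mid]=5<12: swap v[9],v[11]; lo=10,mid=12 → [8, 5, 5, 5, 5, 8, 11, 11, 8, 5, 12, 12]
end: lo=10, hi=11; v = [8, 5, 5, 5, 5, 8, 11, 11, 8, 5, 12, 12]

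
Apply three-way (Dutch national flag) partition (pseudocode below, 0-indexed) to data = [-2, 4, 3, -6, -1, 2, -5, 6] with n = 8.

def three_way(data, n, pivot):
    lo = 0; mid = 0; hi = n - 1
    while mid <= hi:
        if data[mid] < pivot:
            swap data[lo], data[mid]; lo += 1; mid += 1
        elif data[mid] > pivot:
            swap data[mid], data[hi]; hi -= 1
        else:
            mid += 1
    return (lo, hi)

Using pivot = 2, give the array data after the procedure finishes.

[-2, -5, -6, -1, 2, 3, 6, 4]

lo=0 mid=0 hi=7
-2<2: swap(0,0), lo=1 mid=1 ⇒ [-2, 4, 3, -6, -1, 2, -5, 6]
4>2: swap(1,7), hi=6 ⇒ [-2, 6, 3, -6, -1, 2, -5, 4]
6>2: swap(1,6), hi=5 ⇒ [-2, -5, 3, -6, -1, 2, 6, 4]
-5<2: swap(1,1), lo=2 mid=2 ⇒ [-2, -5, 3, -6, -1, 2, 6, 4]
3>2: swap(2,5), hi=4 ⇒ [-2, -5, 2, -6, -1, 3, 6, 4]
2=2: mid=3
-6<2: swap(2,3), lo=3 mid=4 ⇒ [-2, -5, -6, 2, -1, 3, 6, 4]
-1<2: swap(3,4), lo=4 mid=5 ⇒ [-2, -5, -6, -1, 2, 3, 6, 4]
done. lo=4 hi=4; data=[-2, -5, -6, -1, 2, 3, 6, 4]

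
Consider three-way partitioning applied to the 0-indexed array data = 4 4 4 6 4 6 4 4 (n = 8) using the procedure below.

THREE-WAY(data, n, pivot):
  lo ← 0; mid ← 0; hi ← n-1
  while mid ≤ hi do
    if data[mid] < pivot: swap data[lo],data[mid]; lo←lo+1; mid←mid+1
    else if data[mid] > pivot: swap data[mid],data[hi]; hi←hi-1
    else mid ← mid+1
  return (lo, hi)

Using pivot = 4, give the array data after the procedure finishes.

4 4 4 4 4 4 6 6

pivot = 4; lo=0, mid=0, hi=7
data[mid]=4=4: mid=1
data[mid]=4=4: mid=2
data[mid]=4=4: mid=3
data[mid]=6>4: swap data[3],data[7]; hi=6 → 4 4 4 4 4 6 4 6
data[mid]=4=4: mid=4
data[mid]=4=4: mid=5
data[mid]=6>4: swap data[5],data[6]; hi=5 → 4 4 4 4 4 4 6 6
data[mid]=4=4: mid=6
end: lo=0, hi=5; data = 4 4 4 4 4 4 6 6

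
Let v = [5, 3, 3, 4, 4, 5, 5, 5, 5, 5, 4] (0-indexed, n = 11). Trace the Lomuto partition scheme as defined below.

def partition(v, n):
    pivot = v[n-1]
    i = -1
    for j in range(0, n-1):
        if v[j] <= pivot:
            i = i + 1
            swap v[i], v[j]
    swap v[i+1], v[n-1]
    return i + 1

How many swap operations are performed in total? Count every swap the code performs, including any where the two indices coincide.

pivot=4, i=-1
j=0: 5>4, skip
j=1: 3≤4, i=0, swap(0,1) ⇒ [3, 5, 3, 4, 4, 5, 5, 5, 5, 5, 4]
j=2: 3≤4, i=1, swap(1,2) ⇒ [3, 3, 5, 4, 4, 5, 5, 5, 5, 5, 4]
j=3: 4≤4, i=2, swap(2,3) ⇒ [3, 3, 4, 5, 4, 5, 5, 5, 5, 5, 4]
j=4: 4≤4, i=3, swap(3,4) ⇒ [3, 3, 4, 4, 5, 5, 5, 5, 5, 5, 4]
j=5: 5>4, skip
j=6: 5>4, skip
j=7: 5>4, skip
j=8: 5>4, skip
j=9: 5>4, skip
swap(4,10) ⇒ [3, 3, 4, 4, 4, 5, 5, 5, 5, 5, 5]; return 4

5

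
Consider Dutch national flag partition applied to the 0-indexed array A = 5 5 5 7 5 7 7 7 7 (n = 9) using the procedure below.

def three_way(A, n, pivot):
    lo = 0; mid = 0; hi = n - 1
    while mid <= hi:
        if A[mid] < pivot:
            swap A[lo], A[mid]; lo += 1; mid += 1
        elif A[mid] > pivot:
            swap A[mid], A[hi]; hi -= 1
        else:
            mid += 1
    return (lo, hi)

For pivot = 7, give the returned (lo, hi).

(4, 8)

pivot = 7; lo=0, mid=0, hi=8
A[mid]=5<7: swap A[0],A[0]; lo=1,mid=1 → 5 5 5 7 5 7 7 7 7
A[mid]=5<7: swap A[1],A[1]; lo=2,mid=2 → 5 5 5 7 5 7 7 7 7
A[mid]=5<7: swap A[2],A[2]; lo=3,mid=3 → 5 5 5 7 5 7 7 7 7
A[mid]=7=7: mid=4
A[mid]=5<7: swap A[3],A[4]; lo=4,mid=5 → 5 5 5 5 7 7 7 7 7
A[mid]=7=7: mid=6
A[mid]=7=7: mid=7
A[mid]=7=7: mid=8
A[mid]=7=7: mid=9
end: lo=4, hi=8; A = 5 5 5 5 7 7 7 7 7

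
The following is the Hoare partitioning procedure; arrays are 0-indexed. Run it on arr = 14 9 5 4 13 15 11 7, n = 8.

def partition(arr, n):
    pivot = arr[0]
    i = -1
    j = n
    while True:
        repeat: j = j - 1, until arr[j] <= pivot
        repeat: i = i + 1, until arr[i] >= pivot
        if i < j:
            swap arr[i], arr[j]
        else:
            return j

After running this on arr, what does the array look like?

pivot = arr[0] = 14; i = -1, j = 8
j→7 (arr[7]=7≤14), i→0 (arr[0]=14≥14); i<j, swap → 7 9 5 4 13 15 11 14
j→6 (arr[6]=11≤14), i→5 (arr[5]=15≥14); i<j, swap → 7 9 5 4 13 11 15 14
j→5, i→6; i≥j, return j=5. arr = 7 9 5 4 13 11 15 14

7 9 5 4 13 11 15 14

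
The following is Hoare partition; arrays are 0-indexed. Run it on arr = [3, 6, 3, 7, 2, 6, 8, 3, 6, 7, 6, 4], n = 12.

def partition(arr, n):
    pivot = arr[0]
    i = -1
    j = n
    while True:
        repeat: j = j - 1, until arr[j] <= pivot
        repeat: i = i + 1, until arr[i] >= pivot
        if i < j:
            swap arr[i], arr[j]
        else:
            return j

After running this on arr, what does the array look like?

pivot=3
j stops at 7 (3), i stops at 0 (3); swap ⇒ [3, 6, 3, 7, 2, 6, 8, 3, 6, 7, 6, 4]
j stops at 4 (2), i stops at 1 (6); swap ⇒ [3, 2, 3, 7, 6, 6, 8, 3, 6, 7, 6, 4]
j stops at 2, i stops at 2; i≥j ⇒ return 2. arr=[3, 2, 3, 7, 6, 6, 8, 3, 6, 7, 6, 4]

[3, 2, 3, 7, 6, 6, 8, 3, 6, 7, 6, 4]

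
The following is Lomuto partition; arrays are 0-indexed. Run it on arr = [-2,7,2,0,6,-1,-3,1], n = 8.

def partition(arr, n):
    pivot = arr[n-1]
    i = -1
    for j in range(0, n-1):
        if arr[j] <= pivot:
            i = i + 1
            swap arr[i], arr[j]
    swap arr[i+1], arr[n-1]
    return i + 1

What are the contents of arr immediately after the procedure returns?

pivot = arr[7] = 1; i = -1
j=0: arr[0]=-2 ≤ 1 → i=0, swap arr[0],arr[0] (no change) → [-2,7,2,0,6,-1,-3,1]
j=1: arr[1]=7 > 1 → no swap
j=2: arr[2]=2 > 1 → no swap
j=3: arr[3]=0 ≤ 1 → i=1, swap arr[1],arr[3] → [-2,0,2,7,6,-1,-3,1]
j=4: arr[4]=6 > 1 → no swap
j=5: arr[5]=-1 ≤ 1 → i=2, swap arr[2],arr[5] → [-2,0,-1,7,6,2,-3,1]
j=6: arr[6]=-3 ≤ 1 → i=3, swap arr[3],arr[6] → [-2,0,-1,-3,6,2,7,1]
final swap arr[4],arr[7] → [-2,0,-1,-3,1,2,7,6]; return 4

[-2,0,-1,-3,1,2,7,6]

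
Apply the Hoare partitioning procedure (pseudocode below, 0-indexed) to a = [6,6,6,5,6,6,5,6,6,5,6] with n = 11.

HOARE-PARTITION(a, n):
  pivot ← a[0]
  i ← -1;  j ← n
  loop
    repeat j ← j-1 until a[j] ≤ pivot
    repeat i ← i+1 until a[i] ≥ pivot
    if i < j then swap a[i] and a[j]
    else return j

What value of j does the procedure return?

pivot = a[0] = 6; i = -1, j = 11
j→10 (a[10]=6≤6), i→0 (a[0]=6≥6); i<j, swap → [6,6,6,5,6,6,5,6,6,5,6]
j→9 (a[9]=5≤6), i→1 (a[1]=6≥6); i<j, swap → [6,5,6,5,6,6,5,6,6,6,6]
j→8 (a[8]=6≤6), i→2 (a[2]=6≥6); i<j, swap → [6,5,6,5,6,6,5,6,6,6,6]
j→7 (a[7]=6≤6), i→4 (a[4]=6≥6); i<j, swap → [6,5,6,5,6,6,5,6,6,6,6]
j→6 (a[6]=5≤6), i→5 (a[5]=6≥6); i<j, swap → [6,5,6,5,6,5,6,6,6,6,6]
j→5, i→6; i≥j, return j=5. a = [6,5,6,5,6,5,6,6,6,6,6]

5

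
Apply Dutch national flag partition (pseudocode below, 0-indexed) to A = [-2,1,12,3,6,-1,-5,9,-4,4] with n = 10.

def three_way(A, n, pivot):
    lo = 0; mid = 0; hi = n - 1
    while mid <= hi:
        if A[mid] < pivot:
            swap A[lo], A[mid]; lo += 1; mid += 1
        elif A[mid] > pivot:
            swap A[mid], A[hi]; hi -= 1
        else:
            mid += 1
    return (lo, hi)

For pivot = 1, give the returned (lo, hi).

pivot = 1; lo=0, mid=0, hi=9
A[mid]=-2<1: swap A[0],A[0]; lo=1,mid=1 → [-2,1,12,3,6,-1,-5,9,-4,4]
A[mid]=1=1: mid=2
A[mid]=12>1: swap A[2],A[9]; hi=8 → [-2,1,4,3,6,-1,-5,9,-4,12]
A[mid]=4>1: swap A[2],A[8]; hi=7 → [-2,1,-4,3,6,-1,-5,9,4,12]
A[mid]=-4<1: swap A[1],A[2]; lo=2,mid=3 → [-2,-4,1,3,6,-1,-5,9,4,12]
A[mid]=3>1: swap A[3],A[7]; hi=6 → [-2,-4,1,9,6,-1,-5,3,4,12]
A[mid]=9>1: swap A[3],A[6]; hi=5 → [-2,-4,1,-5,6,-1,9,3,4,12]
A[mid]=-5<1: swap A[2],A[3]; lo=3,mid=4 → [-2,-4,-5,1,6,-1,9,3,4,12]
A[mid]=6>1: swap A[4],A[5]; hi=4 → [-2,-4,-5,1,-1,6,9,3,4,12]
A[mid]=-1<1: swap A[3],A[4]; lo=4,mid=5 → [-2,-4,-5,-1,1,6,9,3,4,12]
end: lo=4, hi=4; A = [-2,-4,-5,-1,1,6,9,3,4,12]

(4, 4)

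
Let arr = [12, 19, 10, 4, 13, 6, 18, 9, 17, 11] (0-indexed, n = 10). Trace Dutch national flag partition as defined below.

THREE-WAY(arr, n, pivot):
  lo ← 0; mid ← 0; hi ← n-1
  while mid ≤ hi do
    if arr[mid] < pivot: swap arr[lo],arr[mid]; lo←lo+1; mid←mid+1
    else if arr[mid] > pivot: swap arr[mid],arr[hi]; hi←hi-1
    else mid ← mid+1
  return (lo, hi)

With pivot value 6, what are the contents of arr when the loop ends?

[4, 6, 10, 13, 19, 18, 9, 17, 11, 12]

pivot = 6; lo=0, mid=0, hi=9
arr[mid]=12>6: swap arr[0],arr[9]; hi=8 → [11, 19, 10, 4, 13, 6, 18, 9, 17, 12]
arr[mid]=11>6: swap arr[0],arr[8]; hi=7 → [17, 19, 10, 4, 13, 6, 18, 9, 11, 12]
arr[mid]=17>6: swap arr[0],arr[7]; hi=6 → [9, 19, 10, 4, 13, 6, 18, 17, 11, 12]
arr[mid]=9>6: swap arr[0],arr[6]; hi=5 → [18, 19, 10, 4, 13, 6, 9, 17, 11, 12]
arr[mid]=18>6: swap arr[0],arr[5]; hi=4 → [6, 19, 10, 4, 13, 18, 9, 17, 11, 12]
arr[mid]=6=6: mid=1
arr[mid]=19>6: swap arr[1],arr[4]; hi=3 → [6, 13, 10, 4, 19, 18, 9, 17, 11, 12]
arr[mid]=13>6: swap arr[1],arr[3]; hi=2 → [6, 4, 10, 13, 19, 18, 9, 17, 11, 12]
arr[mid]=4<6: swap arr[0],arr[1]; lo=1,mid=2 → [4, 6, 10, 13, 19, 18, 9, 17, 11, 12]
arr[mid]=10>6: swap arr[2],arr[2]; hi=1 → [4, 6, 10, 13, 19, 18, 9, 17, 11, 12]
end: lo=1, hi=1; arr = [4, 6, 10, 13, 19, 18, 9, 17, 11, 12]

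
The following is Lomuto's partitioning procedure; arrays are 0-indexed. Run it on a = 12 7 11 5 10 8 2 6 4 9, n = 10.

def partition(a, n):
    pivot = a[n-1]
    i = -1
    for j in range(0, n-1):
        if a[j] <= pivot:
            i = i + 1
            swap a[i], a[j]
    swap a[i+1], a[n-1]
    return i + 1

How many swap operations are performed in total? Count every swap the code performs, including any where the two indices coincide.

pivot = a[9] = 9; i = -1
j=0: a[0]=12 > 9 → no swap
j=1: a[1]=7 ≤ 9 → i=0, swap a[0],a[1] → 7 12 11 5 10 8 2 6 4 9
j=2: a[2]=11 > 9 → no swap
j=3: a[3]=5 ≤ 9 → i=1, swap a[1],a[3] → 7 5 11 12 10 8 2 6 4 9
j=4: a[4]=10 > 9 → no swap
j=5: a[5]=8 ≤ 9 → i=2, swap a[2],a[5] → 7 5 8 12 10 11 2 6 4 9
j=6: a[6]=2 ≤ 9 → i=3, swap a[3],a[6] → 7 5 8 2 10 11 12 6 4 9
j=7: a[7]=6 ≤ 9 → i=4, swap a[4],a[7] → 7 5 8 2 6 11 12 10 4 9
j=8: a[8]=4 ≤ 9 → i=5, swap a[5],a[8] → 7 5 8 2 6 4 12 10 11 9
final swap a[6],a[9] → 7 5 8 2 6 4 9 10 11 12; return 6

7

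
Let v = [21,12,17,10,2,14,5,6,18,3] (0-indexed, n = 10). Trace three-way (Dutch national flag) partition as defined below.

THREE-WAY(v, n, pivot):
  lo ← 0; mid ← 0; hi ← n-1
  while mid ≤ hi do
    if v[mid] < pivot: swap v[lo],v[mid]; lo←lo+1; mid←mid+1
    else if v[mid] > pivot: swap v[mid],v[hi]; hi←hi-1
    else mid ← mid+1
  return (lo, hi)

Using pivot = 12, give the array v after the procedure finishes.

[3,6,10,2,5,12,14,18,17,21]

lo=0 mid=0 hi=9
21>12: swap(0,9), hi=8 ⇒ [3,12,17,10,2,14,5,6,18,21]
3<12: swap(0,0), lo=1 mid=1 ⇒ [3,12,17,10,2,14,5,6,18,21]
12=12: mid=2
17>12: swap(2,8), hi=7 ⇒ [3,12,18,10,2,14,5,6,17,21]
18>12: swap(2,7), hi=6 ⇒ [3,12,6,10,2,14,5,18,17,21]
6<12: swap(1,2), lo=2 mid=3 ⇒ [3,6,12,10,2,14,5,18,17,21]
10<12: swap(2,3), lo=3 mid=4 ⇒ [3,6,10,12,2,14,5,18,17,21]
2<12: swap(3,4), lo=4 mid=5 ⇒ [3,6,10,2,12,14,5,18,17,21]
14>12: swap(5,6), hi=5 ⇒ [3,6,10,2,12,5,14,18,17,21]
5<12: swap(4,5), lo=5 mid=6 ⇒ [3,6,10,2,5,12,14,18,17,21]
done. lo=5 hi=5; v=[3,6,10,2,5,12,14,18,17,21]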